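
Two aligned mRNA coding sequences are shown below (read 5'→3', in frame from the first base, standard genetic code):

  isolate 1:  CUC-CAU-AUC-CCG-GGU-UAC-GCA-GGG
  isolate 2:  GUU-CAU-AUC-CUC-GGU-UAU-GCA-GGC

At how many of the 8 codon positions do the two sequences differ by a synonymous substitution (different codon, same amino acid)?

2

Codon 1: CUC Leu / GUU Val — nonsynonymous.
Codon 2: CAU His / CAU His — identical.
Codon 3: AUC Ile / AUC Ile — identical.
Codon 4: CCG Pro / CUC Leu — nonsynonymous.
Codon 5: GGU Gly / GGU Gly — identical.
Codon 6: UAC Tyr / UAU Tyr — synonymous.
Codon 7: GCA Ala / GCA Ala — identical.
Codon 8: GGG Gly / GGC Gly — synonymous.
Synonymous differences: 2.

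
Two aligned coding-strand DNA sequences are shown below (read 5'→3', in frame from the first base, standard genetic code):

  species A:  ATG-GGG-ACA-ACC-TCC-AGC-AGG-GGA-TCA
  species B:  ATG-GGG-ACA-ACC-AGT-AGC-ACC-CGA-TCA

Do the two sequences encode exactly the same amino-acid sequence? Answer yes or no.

no

Codon 1: ATG Met / ATG Met — identical.
Codon 2: GGG Gly / GGG Gly — identical.
Codon 3: ACA Thr / ACA Thr — identical.
Codon 4: ACC Thr / ACC Thr — identical.
Codon 5: TCC Ser / AGT Ser — synonymous.
Codon 6: AGC Ser / AGC Ser — identical.
Codon 7: AGG Arg / ACC Thr — nonsynonymous.
Codon 8: GGA Gly / CGA Arg — nonsynonymous.
Codon 9: TCA Ser / TCA Ser — identical.
Nonsynonymous differences: 2 → different protein.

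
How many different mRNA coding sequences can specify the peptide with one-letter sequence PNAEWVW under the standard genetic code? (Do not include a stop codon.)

256

Pro: 4 codons.
Asn: 2 codons.
Ala: 4 codons.
Glu: 2 codons.
Trp: 1 codon.
Val: 4 codons.
Trp: 1 codon.
4 × 2 × 4 × 2 × 1 × 4 × 1 = 256.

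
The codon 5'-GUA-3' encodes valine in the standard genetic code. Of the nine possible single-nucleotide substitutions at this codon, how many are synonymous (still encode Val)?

3

Position 1: none → 0 synonymous.
Position 2: none → 0 synonymous.
Position 3: GUU, GUC, GUG → 3 synonymous.
Total: 0 + 0 + 3 = 3.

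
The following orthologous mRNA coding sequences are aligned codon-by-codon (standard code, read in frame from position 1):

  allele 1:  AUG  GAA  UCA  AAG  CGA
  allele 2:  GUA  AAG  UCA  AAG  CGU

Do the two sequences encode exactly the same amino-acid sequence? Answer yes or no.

no

Codon 1: AUG Met / GUA Val — nonsynonymous.
Codon 2: GAA Glu / AAG Lys — nonsynonymous.
Codon 3: UCA Ser / UCA Ser — identical.
Codon 4: AAG Lys / AAG Lys — identical.
Codon 5: CGA Arg / CGU Arg — synonymous.
Nonsynonymous differences: 2 → different protein.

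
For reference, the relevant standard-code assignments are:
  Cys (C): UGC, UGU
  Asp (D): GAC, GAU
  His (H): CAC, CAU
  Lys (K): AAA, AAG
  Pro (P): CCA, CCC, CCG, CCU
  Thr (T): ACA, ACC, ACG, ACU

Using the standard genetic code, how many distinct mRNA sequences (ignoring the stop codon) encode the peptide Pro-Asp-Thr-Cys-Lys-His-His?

Pro: 4 codons.
Asp: 2 codons.
Thr: 4 codons.
Cys: 2 codons.
Lys: 2 codons.
His: 2 codons.
His: 2 codons.
4 × 2 × 4 × 2 × 2 × 2 × 2 = 512.

512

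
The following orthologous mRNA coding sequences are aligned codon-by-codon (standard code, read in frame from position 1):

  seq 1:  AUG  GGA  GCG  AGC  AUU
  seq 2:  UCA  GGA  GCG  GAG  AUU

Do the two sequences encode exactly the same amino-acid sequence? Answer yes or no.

no

Codon 1: AUG Met / UCA Ser — nonsynonymous.
Codon 2: GGA Gly / GGA Gly — identical.
Codon 3: GCG Ala / GCG Ala — identical.
Codon 4: AGC Ser / GAG Glu — nonsynonymous.
Codon 5: AUU Ile / AUU Ile — identical.
Nonsynonymous differences: 2 → different protein.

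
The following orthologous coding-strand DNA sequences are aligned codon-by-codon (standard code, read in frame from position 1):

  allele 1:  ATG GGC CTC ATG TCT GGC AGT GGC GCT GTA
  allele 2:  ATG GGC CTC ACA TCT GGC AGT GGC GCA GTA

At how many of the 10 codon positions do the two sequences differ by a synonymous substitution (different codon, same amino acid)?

Codon 1: ATG Met / ATG Met — identical.
Codon 2: GGC Gly / GGC Gly — identical.
Codon 3: CTC Leu / CTC Leu — identical.
Codon 4: ATG Met / ACA Thr — nonsynonymous.
Codon 5: TCT Ser / TCT Ser — identical.
Codon 6: GGC Gly / GGC Gly — identical.
Codon 7: AGT Ser / AGT Ser — identical.
Codon 8: GGC Gly / GGC Gly — identical.
Codon 9: GCT Ala / GCA Ala — synonymous.
Codon 10: GTA Val / GTA Val — identical.
Synonymous differences: 1.

1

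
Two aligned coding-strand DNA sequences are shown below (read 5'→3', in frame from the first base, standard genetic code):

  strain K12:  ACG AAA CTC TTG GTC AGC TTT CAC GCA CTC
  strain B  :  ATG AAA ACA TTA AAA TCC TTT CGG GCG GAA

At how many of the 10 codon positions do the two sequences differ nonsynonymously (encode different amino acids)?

5

Codon 1: ACG Thr / ATG Met — nonsynonymous.
Codon 2: AAA Lys / AAA Lys — identical.
Codon 3: CTC Leu / ACA Thr — nonsynonymous.
Codon 4: TTG Leu / TTA Leu — synonymous.
Codon 5: GTC Val / AAA Lys — nonsynonymous.
Codon 6: AGC Ser / TCC Ser — synonymous.
Codon 7: TTT Phe / TTT Phe — identical.
Codon 8: CAC His / CGG Arg — nonsynonymous.
Codon 9: GCA Ala / GCG Ala — synonymous.
Codon 10: CTC Leu / GAA Glu — nonsynonymous.
Nonsynonymous differences: 5.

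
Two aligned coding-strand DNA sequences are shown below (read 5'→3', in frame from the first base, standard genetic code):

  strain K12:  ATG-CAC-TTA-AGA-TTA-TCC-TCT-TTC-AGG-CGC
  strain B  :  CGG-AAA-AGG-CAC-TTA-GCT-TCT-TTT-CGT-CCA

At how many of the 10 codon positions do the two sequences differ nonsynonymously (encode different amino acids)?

6

Codon 1: ATG Met / CGG Arg — nonsynonymous.
Codon 2: CAC His / AAA Lys — nonsynonymous.
Codon 3: TTA Leu / AGG Arg — nonsynonymous.
Codon 4: AGA Arg / CAC His — nonsynonymous.
Codon 5: TTA Leu / TTA Leu — identical.
Codon 6: TCC Ser / GCT Ala — nonsynonymous.
Codon 7: TCT Ser / TCT Ser — identical.
Codon 8: TTC Phe / TTT Phe — synonymous.
Codon 9: AGG Arg / CGT Arg — synonymous.
Codon 10: CGC Arg / CCA Pro — nonsynonymous.
Nonsynonymous differences: 6.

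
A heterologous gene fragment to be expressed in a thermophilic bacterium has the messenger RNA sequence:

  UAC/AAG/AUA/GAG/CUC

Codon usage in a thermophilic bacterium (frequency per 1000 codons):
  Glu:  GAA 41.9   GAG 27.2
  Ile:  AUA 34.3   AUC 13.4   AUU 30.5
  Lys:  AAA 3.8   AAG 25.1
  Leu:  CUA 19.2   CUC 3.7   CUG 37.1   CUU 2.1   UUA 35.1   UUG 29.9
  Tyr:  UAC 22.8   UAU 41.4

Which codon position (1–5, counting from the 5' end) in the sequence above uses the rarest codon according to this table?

5

Codon 1 UAC (Tyr): 22.8 per 1000.
Codon 2 AAG (Lys): 25.1 per 1000.
Codon 3 AUA (Ile): 34.3 per 1000.
Codon 4 GAG (Glu): 27.2 per 1000.
Codon 5 CUC (Leu): 3.7 per 1000.
Lowest frequency is 3.7 at codon 5.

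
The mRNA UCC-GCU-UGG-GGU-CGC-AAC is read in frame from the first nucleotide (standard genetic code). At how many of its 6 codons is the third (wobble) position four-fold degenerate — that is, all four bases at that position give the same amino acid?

Codon 1 UCC (Ser): third position 4-fold.
Codon 2 GCU (Ala): third position 4-fold.
Codon 3 UGG (Trp): third position 1-fold.
Codon 4 GGU (Gly): third position 4-fold.
Codon 5 CGC (Arg): third position 4-fold.
Codon 6 AAC (Asn): third position 2-fold.
Four-fold degenerate third positions: 4.

4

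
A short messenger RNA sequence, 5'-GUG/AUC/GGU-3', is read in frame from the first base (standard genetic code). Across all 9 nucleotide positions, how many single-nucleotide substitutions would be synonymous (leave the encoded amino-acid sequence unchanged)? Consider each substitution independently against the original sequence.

Codon 1 (GUG, Val): 3 synonymous substitutions.
Codon 2 (AUC, Ile): 2 synonymous substitutions.
Codon 3 (GGU, Gly): 3 synonymous substitutions.
Total: 3 + 2 + 3 = 8.

8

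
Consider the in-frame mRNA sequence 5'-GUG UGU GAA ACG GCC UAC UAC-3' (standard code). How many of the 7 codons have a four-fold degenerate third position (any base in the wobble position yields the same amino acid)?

3

Codon 1 GUG (Val): third position 4-fold.
Codon 2 UGU (Cys): third position 2-fold.
Codon 3 GAA (Glu): third position 2-fold.
Codon 4 ACG (Thr): third position 4-fold.
Codon 5 GCC (Ala): third position 4-fold.
Codon 6 UAC (Tyr): third position 2-fold.
Codon 7 UAC (Tyr): third position 2-fold.
Four-fold degenerate third positions: 3.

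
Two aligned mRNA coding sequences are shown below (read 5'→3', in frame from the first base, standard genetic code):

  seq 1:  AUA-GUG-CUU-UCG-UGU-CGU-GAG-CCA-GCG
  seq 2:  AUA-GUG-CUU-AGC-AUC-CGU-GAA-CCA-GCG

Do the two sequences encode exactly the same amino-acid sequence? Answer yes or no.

no

Codon 1: AUA Ile / AUA Ile — identical.
Codon 2: GUG Val / GUG Val — identical.
Codon 3: CUU Leu / CUU Leu — identical.
Codon 4: UCG Ser / AGC Ser — synonymous.
Codon 5: UGU Cys / AUC Ile — nonsynonymous.
Codon 6: CGU Arg / CGU Arg — identical.
Codon 7: GAG Glu / GAA Glu — synonymous.
Codon 8: CCA Pro / CCA Pro — identical.
Codon 9: GCG Ala / GCG Ala — identical.
Nonsynonymous differences: 1 → different protein.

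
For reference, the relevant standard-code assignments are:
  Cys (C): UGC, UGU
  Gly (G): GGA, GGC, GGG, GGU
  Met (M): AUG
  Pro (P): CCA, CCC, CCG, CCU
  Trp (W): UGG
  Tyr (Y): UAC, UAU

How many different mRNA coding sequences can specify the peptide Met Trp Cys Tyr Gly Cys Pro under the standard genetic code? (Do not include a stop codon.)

128

Met: 1 codon.
Trp: 1 codon.
Cys: 2 codons.
Tyr: 2 codons.
Gly: 4 codons.
Cys: 2 codons.
Pro: 4 codons.
1 × 1 × 2 × 2 × 4 × 2 × 4 = 128.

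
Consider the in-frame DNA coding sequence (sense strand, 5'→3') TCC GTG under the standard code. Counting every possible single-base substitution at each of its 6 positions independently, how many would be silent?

Codon 1 (TCC, Ser): 3 synonymous substitutions.
Codon 2 (GTG, Val): 3 synonymous substitutions.
Total: 3 + 3 = 6.

6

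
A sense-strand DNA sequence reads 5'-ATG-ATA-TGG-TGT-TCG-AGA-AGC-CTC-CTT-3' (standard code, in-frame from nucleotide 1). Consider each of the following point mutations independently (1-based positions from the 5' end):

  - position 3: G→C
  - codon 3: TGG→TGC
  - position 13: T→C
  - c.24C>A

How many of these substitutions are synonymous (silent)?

1

Codon 1: ATG (Met) → ATC (Ile) — missense.
Codon 3: TGG (Trp) → TGC (Cys) — missense.
Codon 5: TCG (Ser) → CCG (Pro) — missense.
Codon 8: CTC (Leu) → CTA (Leu) — synonymous.
Synonymous: 1 of 4.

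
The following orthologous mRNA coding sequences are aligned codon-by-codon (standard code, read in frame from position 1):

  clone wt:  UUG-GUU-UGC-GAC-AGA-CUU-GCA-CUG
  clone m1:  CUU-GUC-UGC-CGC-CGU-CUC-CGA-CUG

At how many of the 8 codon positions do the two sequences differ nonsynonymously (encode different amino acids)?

2

Codon 1: UUG Leu / CUU Leu — synonymous.
Codon 2: GUU Val / GUC Val — synonymous.
Codon 3: UGC Cys / UGC Cys — identical.
Codon 4: GAC Asp / CGC Arg — nonsynonymous.
Codon 5: AGA Arg / CGU Arg — synonymous.
Codon 6: CUU Leu / CUC Leu — synonymous.
Codon 7: GCA Ala / CGA Arg — nonsynonymous.
Codon 8: CUG Leu / CUG Leu — identical.
Nonsynonymous differences: 2.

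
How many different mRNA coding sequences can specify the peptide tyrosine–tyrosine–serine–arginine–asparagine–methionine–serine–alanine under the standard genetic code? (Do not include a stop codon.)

Tyr: 2 codons.
Tyr: 2 codons.
Ser: 6 codons.
Arg: 6 codons.
Asn: 2 codons.
Met: 1 codon.
Ser: 6 codons.
Ala: 4 codons.
2 × 2 × 6 × 6 × 2 × 1 × 6 × 4 = 6912.

6912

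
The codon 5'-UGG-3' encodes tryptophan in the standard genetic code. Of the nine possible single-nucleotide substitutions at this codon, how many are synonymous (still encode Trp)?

Position 1: none → 0 synonymous.
Position 2: none → 0 synonymous.
Position 3: none → 0 synonymous.
Total: 0 + 0 + 0 = 0.

0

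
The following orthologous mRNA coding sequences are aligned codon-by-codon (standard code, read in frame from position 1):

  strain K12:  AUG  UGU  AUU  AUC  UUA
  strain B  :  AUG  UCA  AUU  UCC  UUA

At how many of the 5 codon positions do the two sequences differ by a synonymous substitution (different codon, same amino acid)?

Codon 1: AUG Met / AUG Met — identical.
Codon 2: UGU Cys / UCA Ser — nonsynonymous.
Codon 3: AUU Ile / AUU Ile — identical.
Codon 4: AUC Ile / UCC Ser — nonsynonymous.
Codon 5: UUA Leu / UUA Leu — identical.
Synonymous differences: 0.

0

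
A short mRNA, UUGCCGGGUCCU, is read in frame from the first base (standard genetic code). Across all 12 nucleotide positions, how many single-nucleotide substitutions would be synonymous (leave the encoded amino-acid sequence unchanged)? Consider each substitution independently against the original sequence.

11

Codon 1 (UUG, Leu): 2 synonymous substitutions.
Codon 2 (CCG, Pro): 3 synonymous substitutions.
Codon 3 (GGU, Gly): 3 synonymous substitutions.
Codon 4 (CCU, Pro): 3 synonymous substitutions.
Total: 2 + 3 + 3 + 3 = 11.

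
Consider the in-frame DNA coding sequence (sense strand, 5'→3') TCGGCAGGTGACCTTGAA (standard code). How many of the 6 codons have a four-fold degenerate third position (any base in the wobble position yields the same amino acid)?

4

Codon 1 TCG (Ser): third position 4-fold.
Codon 2 GCA (Ala): third position 4-fold.
Codon 3 GGT (Gly): third position 4-fold.
Codon 4 GAC (Asp): third position 2-fold.
Codon 5 CTT (Leu): third position 4-fold.
Codon 6 GAA (Glu): third position 2-fold.
Four-fold degenerate third positions: 4.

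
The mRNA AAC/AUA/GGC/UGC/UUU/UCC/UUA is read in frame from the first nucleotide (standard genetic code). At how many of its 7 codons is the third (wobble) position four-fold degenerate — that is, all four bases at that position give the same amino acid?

2

Codon 1 AAC (Asn): third position 2-fold.
Codon 2 AUA (Ile): third position 3-fold.
Codon 3 GGC (Gly): third position 4-fold.
Codon 4 UGC (Cys): third position 2-fold.
Codon 5 UUU (Phe): third position 2-fold.
Codon 6 UCC (Ser): third position 4-fold.
Codon 7 UUA (Leu): third position 2-fold.
Four-fold degenerate third positions: 2.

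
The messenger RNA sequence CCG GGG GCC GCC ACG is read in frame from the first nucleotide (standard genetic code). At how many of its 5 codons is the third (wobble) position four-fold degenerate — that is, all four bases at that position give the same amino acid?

5

Codon 1 CCG (Pro): third position 4-fold.
Codon 2 GGG (Gly): third position 4-fold.
Codon 3 GCC (Ala): third position 4-fold.
Codon 4 GCC (Ala): third position 4-fold.
Codon 5 ACG (Thr): third position 4-fold.
Four-fold degenerate third positions: 5.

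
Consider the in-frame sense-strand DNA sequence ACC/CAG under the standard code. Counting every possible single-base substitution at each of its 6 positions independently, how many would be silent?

4

Codon 1 (ACC, Thr): 3 synonymous substitutions.
Codon 2 (CAG, Gln): 1 synonymous substitution.
Total: 3 + 1 = 4.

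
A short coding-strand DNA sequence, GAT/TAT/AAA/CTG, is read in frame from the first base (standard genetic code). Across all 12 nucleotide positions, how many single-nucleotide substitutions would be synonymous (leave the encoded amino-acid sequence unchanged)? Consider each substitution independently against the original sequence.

Codon 1 (GAT, Asp): 1 synonymous substitution.
Codon 2 (TAT, Tyr): 1 synonymous substitution.
Codon 3 (AAA, Lys): 1 synonymous substitution.
Codon 4 (CTG, Leu): 4 synonymous substitutions.
Total: 1 + 1 + 1 + 4 = 7.

7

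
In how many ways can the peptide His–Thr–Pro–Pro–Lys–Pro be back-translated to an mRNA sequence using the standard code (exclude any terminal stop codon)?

His: 2 codons.
Thr: 4 codons.
Pro: 4 codons.
Pro: 4 codons.
Lys: 2 codons.
Pro: 4 codons.
2 × 4 × 4 × 4 × 2 × 4 = 1024.

1024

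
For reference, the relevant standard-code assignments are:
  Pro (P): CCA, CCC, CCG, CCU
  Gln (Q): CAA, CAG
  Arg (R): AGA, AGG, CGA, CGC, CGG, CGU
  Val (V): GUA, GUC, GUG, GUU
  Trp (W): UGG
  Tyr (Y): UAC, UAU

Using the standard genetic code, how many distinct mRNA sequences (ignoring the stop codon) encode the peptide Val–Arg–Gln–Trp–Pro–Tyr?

384

Val: 4 codons.
Arg: 6 codons.
Gln: 2 codons.
Trp: 1 codon.
Pro: 4 codons.
Tyr: 2 codons.
4 × 6 × 2 × 1 × 4 × 2 = 384.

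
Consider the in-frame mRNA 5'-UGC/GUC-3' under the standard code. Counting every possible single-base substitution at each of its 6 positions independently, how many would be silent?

4

Codon 1 (UGC, Cys): 1 synonymous substitution.
Codon 2 (GUC, Val): 3 synonymous substitutions.
Total: 1 + 3 = 4.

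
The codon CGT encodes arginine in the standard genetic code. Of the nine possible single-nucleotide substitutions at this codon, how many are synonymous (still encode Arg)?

3

Position 1: none → 0 synonymous.
Position 2: none → 0 synonymous.
Position 3: CGC, CGA, CGG → 3 synonymous.
Total: 0 + 0 + 3 = 3.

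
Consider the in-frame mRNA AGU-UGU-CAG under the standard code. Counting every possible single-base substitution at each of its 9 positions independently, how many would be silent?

Codon 1 (AGU, Ser): 1 synonymous substitution.
Codon 2 (UGU, Cys): 1 synonymous substitution.
Codon 3 (CAG, Gln): 1 synonymous substitution.
Total: 1 + 1 + 1 = 3.

3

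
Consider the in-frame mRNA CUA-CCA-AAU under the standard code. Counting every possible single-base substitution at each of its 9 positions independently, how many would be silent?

8

Codon 1 (CUA, Leu): 4 synonymous substitutions.
Codon 2 (CCA, Pro): 3 synonymous substitutions.
Codon 3 (AAU, Asn): 1 synonymous substitution.
Total: 4 + 3 + 1 = 8.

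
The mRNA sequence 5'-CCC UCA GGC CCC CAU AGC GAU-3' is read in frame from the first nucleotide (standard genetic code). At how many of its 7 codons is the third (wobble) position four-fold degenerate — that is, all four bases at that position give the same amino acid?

4

Codon 1 CCC (Pro): third position 4-fold.
Codon 2 UCA (Ser): third position 4-fold.
Codon 3 GGC (Gly): third position 4-fold.
Codon 4 CCC (Pro): third position 4-fold.
Codon 5 CAU (His): third position 2-fold.
Codon 6 AGC (Ser): third position 2-fold.
Codon 7 GAU (Asp): third position 2-fold.
Four-fold degenerate third positions: 4.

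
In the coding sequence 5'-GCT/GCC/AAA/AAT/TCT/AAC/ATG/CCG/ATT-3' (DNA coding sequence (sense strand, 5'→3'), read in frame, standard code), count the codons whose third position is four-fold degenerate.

4

Codon 1 GCT (Ala): third position 4-fold.
Codon 2 GCC (Ala): third position 4-fold.
Codon 3 AAA (Lys): third position 2-fold.
Codon 4 AAT (Asn): third position 2-fold.
Codon 5 TCT (Ser): third position 4-fold.
Codon 6 AAC (Asn): third position 2-fold.
Codon 7 ATG (Met): third position 1-fold.
Codon 8 CCG (Pro): third position 4-fold.
Codon 9 ATT (Ile): third position 3-fold.
Four-fold degenerate third positions: 4.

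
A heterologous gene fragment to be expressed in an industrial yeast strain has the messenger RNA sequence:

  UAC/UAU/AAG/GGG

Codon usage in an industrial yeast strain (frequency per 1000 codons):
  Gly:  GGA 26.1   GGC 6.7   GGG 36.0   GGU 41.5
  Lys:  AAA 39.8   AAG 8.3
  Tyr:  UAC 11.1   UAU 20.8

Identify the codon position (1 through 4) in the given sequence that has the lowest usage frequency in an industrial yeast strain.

3

Codon 1 UAC (Tyr): 11.1 per 1000.
Codon 2 UAU (Tyr): 20.8 per 1000.
Codon 3 AAG (Lys): 8.3 per 1000.
Codon 4 GGG (Gly): 36.0 per 1000.
Lowest frequency is 8.3 at codon 3.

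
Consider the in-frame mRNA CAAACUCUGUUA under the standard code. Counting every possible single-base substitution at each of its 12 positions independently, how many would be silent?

Codon 1 (CAA, Gln): 1 synonymous substitution.
Codon 2 (ACU, Thr): 3 synonymous substitutions.
Codon 3 (CUG, Leu): 4 synonymous substitutions.
Codon 4 (UUA, Leu): 2 synonymous substitutions.
Total: 1 + 3 + 4 + 2 = 10.

10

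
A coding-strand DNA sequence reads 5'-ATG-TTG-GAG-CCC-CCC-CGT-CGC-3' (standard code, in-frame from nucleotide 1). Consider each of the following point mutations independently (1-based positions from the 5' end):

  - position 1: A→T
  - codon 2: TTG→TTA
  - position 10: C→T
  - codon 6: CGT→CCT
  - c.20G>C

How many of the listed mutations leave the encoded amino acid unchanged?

1

Codon 1: ATG (Met) → TTG (Leu) — missense.
Codon 2: TTG (Leu) → TTA (Leu) — synonymous.
Codon 4: CCC (Pro) → TCC (Ser) — missense.
Codon 6: CGT (Arg) → CCT (Pro) — missense.
Codon 7: CGC (Arg) → CCC (Pro) — missense.
Synonymous: 1 of 5.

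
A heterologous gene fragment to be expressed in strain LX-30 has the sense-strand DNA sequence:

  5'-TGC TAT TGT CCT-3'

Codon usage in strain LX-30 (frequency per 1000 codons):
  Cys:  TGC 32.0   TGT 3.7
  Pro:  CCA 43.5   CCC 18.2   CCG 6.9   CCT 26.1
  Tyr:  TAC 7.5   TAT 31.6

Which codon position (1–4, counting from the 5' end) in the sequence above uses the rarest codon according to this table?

Codon 1 TGC (Cys): 32.0 per 1000.
Codon 2 TAT (Tyr): 31.6 per 1000.
Codon 3 TGT (Cys): 3.7 per 1000.
Codon 4 CCT (Pro): 26.1 per 1000.
Lowest frequency is 3.7 at codon 3.

3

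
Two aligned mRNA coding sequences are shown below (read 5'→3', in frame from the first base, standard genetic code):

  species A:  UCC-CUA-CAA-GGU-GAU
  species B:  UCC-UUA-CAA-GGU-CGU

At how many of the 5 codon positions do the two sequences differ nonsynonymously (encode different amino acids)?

Codon 1: UCC Ser / UCC Ser — identical.
Codon 2: CUA Leu / UUA Leu — synonymous.
Codon 3: CAA Gln / CAA Gln — identical.
Codon 4: GGU Gly / GGU Gly — identical.
Codon 5: GAU Asp / CGU Arg — nonsynonymous.
Nonsynonymous differences: 1.

1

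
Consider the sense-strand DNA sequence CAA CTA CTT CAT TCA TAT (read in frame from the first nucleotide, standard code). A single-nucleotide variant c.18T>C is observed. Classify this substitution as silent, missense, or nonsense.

silent

Position 18 falls in codon 6: TAT → Tyr.
After the substitution the codon is TAC → Tyr.
Both encode Tyr, so the change is synonymous.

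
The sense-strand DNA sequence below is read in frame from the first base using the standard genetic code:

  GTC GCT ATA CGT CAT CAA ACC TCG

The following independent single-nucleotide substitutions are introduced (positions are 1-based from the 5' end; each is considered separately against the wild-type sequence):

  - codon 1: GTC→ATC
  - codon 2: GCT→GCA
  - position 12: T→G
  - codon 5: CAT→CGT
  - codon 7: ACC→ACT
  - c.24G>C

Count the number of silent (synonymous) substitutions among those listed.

Codon 1: GTC (Val) → ATC (Ile) — missense.
Codon 2: GCT (Ala) → GCA (Ala) — synonymous.
Codon 4: CGT (Arg) → CGG (Arg) — synonymous.
Codon 5: CAT (His) → CGT (Arg) — missense.
Codon 7: ACC (Thr) → ACT (Thr) — synonymous.
Codon 8: TCG (Ser) → TCC (Ser) — synonymous.
Synonymous: 4 of 6.

4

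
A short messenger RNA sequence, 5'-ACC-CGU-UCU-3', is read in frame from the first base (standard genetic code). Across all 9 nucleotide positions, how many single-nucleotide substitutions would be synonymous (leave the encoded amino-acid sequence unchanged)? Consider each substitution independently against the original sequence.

Codon 1 (ACC, Thr): 3 synonymous substitutions.
Codon 2 (CGU, Arg): 3 synonymous substitutions.
Codon 3 (UCU, Ser): 3 synonymous substitutions.
Total: 3 + 3 + 3 = 9.

9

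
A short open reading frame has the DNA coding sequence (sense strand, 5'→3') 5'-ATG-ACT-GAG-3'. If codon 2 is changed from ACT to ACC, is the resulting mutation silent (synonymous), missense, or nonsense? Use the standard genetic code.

silent

Position 6 falls in codon 2: ACT → Thr.
After the substitution the codon is ACC → Thr.
Both encode Thr, so the change is synonymous.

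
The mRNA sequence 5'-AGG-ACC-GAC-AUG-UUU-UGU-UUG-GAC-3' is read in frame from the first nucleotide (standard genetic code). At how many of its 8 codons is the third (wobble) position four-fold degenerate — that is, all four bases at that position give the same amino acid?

Codon 1 AGG (Arg): third position 2-fold.
Codon 2 ACC (Thr): third position 4-fold.
Codon 3 GAC (Asp): third position 2-fold.
Codon 4 AUG (Met): third position 1-fold.
Codon 5 UUU (Phe): third position 2-fold.
Codon 6 UGU (Cys): third position 2-fold.
Codon 7 UUG (Leu): third position 2-fold.
Codon 8 GAC (Asp): third position 2-fold.
Four-fold degenerate third positions: 1.

1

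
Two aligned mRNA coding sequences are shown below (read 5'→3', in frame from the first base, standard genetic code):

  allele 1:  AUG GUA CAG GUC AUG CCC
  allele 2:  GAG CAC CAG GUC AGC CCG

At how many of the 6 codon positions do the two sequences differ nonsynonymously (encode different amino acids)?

Codon 1: AUG Met / GAG Glu — nonsynonymous.
Codon 2: GUA Val / CAC His — nonsynonymous.
Codon 3: CAG Gln / CAG Gln — identical.
Codon 4: GUC Val / GUC Val — identical.
Codon 5: AUG Met / AGC Ser — nonsynonymous.
Codon 6: CCC Pro / CCG Pro — synonymous.
Nonsynonymous differences: 3.

3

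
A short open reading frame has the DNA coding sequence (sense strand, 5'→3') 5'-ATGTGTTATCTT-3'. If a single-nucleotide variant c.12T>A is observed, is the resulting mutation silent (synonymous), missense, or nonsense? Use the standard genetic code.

Position 12 falls in codon 4: CTT → Leu.
After the substitution the codon is CTA → Leu.
Both encode Leu, so the change is synonymous.

silent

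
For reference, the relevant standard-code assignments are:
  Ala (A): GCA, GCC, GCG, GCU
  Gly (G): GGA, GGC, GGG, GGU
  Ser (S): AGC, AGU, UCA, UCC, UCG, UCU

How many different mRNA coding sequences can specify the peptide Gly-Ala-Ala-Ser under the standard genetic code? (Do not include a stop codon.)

Gly: 4 codons.
Ala: 4 codons.
Ala: 4 codons.
Ser: 6 codons.
4 × 4 × 4 × 6 = 384.

384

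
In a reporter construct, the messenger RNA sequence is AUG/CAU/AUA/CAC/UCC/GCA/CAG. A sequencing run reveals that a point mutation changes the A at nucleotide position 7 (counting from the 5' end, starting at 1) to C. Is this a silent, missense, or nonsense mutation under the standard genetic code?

Position 7 falls in codon 3: AUA → Ile.
After the substitution the codon is CUA → Leu.
Ile ≠ Leu, so this is a missense mutation.

missense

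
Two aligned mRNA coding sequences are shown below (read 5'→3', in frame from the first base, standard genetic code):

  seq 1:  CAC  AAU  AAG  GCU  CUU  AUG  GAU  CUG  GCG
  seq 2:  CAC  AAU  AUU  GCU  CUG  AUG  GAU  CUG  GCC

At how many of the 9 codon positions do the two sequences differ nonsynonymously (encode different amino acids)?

1

Codon 1: CAC His / CAC His — identical.
Codon 2: AAU Asn / AAU Asn — identical.
Codon 3: AAG Lys / AUU Ile — nonsynonymous.
Codon 4: GCU Ala / GCU Ala — identical.
Codon 5: CUU Leu / CUG Leu — synonymous.
Codon 6: AUG Met / AUG Met — identical.
Codon 7: GAU Asp / GAU Asp — identical.
Codon 8: CUG Leu / CUG Leu — identical.
Codon 9: GCG Ala / GCC Ala — synonymous.
Nonsynonymous differences: 1.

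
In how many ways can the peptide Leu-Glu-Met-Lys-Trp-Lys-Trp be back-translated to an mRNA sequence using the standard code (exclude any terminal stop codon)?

Leu: 6 codons.
Glu: 2 codons.
Met: 1 codon.
Lys: 2 codons.
Trp: 1 codon.
Lys: 2 codons.
Trp: 1 codon.
6 × 2 × 1 × 2 × 1 × 2 × 1 = 48.

48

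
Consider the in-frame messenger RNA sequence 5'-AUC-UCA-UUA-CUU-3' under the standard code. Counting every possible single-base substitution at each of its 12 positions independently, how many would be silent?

Codon 1 (AUC, Ile): 2 synonymous substitutions.
Codon 2 (UCA, Ser): 3 synonymous substitutions.
Codon 3 (UUA, Leu): 2 synonymous substitutions.
Codon 4 (CUU, Leu): 3 synonymous substitutions.
Total: 2 + 3 + 2 + 3 = 10.

10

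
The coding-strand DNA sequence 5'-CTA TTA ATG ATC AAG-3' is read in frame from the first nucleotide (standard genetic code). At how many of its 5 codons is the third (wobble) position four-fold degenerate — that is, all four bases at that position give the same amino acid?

Codon 1 CTA (Leu): third position 4-fold.
Codon 2 TTA (Leu): third position 2-fold.
Codon 3 ATG (Met): third position 1-fold.
Codon 4 ATC (Ile): third position 3-fold.
Codon 5 AAG (Lys): third position 2-fold.
Four-fold degenerate third positions: 1.

1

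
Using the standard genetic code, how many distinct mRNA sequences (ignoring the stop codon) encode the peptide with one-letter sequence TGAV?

Thr: 4 codons.
Gly: 4 codons.
Ala: 4 codons.
Val: 4 codons.
4 × 4 × 4 × 4 = 256.

256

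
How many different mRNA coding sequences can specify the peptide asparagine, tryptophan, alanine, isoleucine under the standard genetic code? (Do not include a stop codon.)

Asn: 2 codons.
Trp: 1 codon.
Ala: 4 codons.
Ile: 3 codons.
2 × 1 × 4 × 3 = 24.

24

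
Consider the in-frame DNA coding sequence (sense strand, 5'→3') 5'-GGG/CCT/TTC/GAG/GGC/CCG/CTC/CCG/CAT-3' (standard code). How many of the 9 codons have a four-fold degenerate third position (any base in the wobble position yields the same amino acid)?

Codon 1 GGG (Gly): third position 4-fold.
Codon 2 CCT (Pro): third position 4-fold.
Codon 3 TTC (Phe): third position 2-fold.
Codon 4 GAG (Glu): third position 2-fold.
Codon 5 GGC (Gly): third position 4-fold.
Codon 6 CCG (Pro): third position 4-fold.
Codon 7 CTC (Leu): third position 4-fold.
Codon 8 CCG (Pro): third position 4-fold.
Codon 9 CAT (His): third position 2-fold.
Four-fold degenerate third positions: 6.

6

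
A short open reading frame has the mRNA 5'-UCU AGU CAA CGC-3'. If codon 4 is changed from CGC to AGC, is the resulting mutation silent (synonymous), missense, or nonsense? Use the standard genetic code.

missense

Position 10 falls in codon 4: CGC → Arg.
After the substitution the codon is AGC → Ser.
Arg ≠ Ser, so this is a missense mutation.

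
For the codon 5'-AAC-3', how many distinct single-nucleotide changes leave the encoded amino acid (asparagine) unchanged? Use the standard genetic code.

Position 1: none → 0 synonymous.
Position 2: none → 0 synonymous.
Position 3: AAU → 1 synonymous.
Total: 0 + 0 + 1 = 1.

1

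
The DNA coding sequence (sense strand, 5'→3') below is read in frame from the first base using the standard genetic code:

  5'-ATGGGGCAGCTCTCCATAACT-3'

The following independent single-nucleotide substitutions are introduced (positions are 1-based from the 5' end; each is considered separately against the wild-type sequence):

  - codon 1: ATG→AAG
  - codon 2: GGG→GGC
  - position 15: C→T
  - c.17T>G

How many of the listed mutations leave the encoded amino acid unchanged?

2

Codon 1: ATG (Met) → AAG (Lys) — missense.
Codon 2: GGG (Gly) → GGC (Gly) — synonymous.
Codon 5: TCC (Ser) → TCT (Ser) — synonymous.
Codon 6: ATA (Ile) → AGA (Arg) — missense.
Synonymous: 2 of 4.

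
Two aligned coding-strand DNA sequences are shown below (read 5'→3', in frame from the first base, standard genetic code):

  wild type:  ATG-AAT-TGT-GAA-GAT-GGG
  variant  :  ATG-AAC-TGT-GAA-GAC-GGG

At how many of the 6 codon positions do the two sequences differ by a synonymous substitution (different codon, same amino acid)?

Codon 1: ATG Met / ATG Met — identical.
Codon 2: AAT Asn / AAC Asn — synonymous.
Codon 3: TGT Cys / TGT Cys — identical.
Codon 4: GAA Glu / GAA Glu — identical.
Codon 5: GAT Asp / GAC Asp — synonymous.
Codon 6: GGG Gly / GGG Gly — identical.
Synonymous differences: 2.

2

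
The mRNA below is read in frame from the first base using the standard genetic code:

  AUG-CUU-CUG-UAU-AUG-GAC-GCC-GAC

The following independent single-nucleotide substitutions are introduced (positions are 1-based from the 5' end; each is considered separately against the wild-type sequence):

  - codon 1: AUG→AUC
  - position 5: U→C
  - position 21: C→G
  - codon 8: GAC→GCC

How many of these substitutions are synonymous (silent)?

1

Codon 1: AUG (Met) → AUC (Ile) — missense.
Codon 2: CUU (Leu) → CCU (Pro) — missense.
Codon 7: GCC (Ala) → GCG (Ala) — synonymous.
Codon 8: GAC (Asp) → GCC (Ala) — missense.
Synonymous: 1 of 4.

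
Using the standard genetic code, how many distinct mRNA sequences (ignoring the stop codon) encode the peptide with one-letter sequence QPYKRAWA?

3072

Gln: 2 codons.
Pro: 4 codons.
Tyr: 2 codons.
Lys: 2 codons.
Arg: 6 codons.
Ala: 4 codons.
Trp: 1 codon.
Ala: 4 codons.
2 × 4 × 2 × 2 × 6 × 4 × 1 × 4 = 3072.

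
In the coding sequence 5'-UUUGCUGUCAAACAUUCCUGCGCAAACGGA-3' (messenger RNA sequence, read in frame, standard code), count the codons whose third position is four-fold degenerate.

5

Codon 1 UUU (Phe): third position 2-fold.
Codon 2 GCU (Ala): third position 4-fold.
Codon 3 GUC (Val): third position 4-fold.
Codon 4 AAA (Lys): third position 2-fold.
Codon 5 CAU (His): third position 2-fold.
Codon 6 UCC (Ser): third position 4-fold.
Codon 7 UGC (Cys): third position 2-fold.
Codon 8 GCA (Ala): third position 4-fold.
Codon 9 AAC (Asn): third position 2-fold.
Codon 10 GGA (Gly): third position 4-fold.
Four-fold degenerate third positions: 5.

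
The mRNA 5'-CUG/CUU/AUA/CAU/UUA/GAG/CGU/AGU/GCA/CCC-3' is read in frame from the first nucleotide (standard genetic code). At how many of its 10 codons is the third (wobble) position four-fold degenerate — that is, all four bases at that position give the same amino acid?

5

Codon 1 CUG (Leu): third position 4-fold.
Codon 2 CUU (Leu): third position 4-fold.
Codon 3 AUA (Ile): third position 3-fold.
Codon 4 CAU (His): third position 2-fold.
Codon 5 UUA (Leu): third position 2-fold.
Codon 6 GAG (Glu): third position 2-fold.
Codon 7 CGU (Arg): third position 4-fold.
Codon 8 AGU (Ser): third position 2-fold.
Codon 9 GCA (Ala): third position 4-fold.
Codon 10 CCC (Pro): third position 4-fold.
Four-fold degenerate third positions: 5.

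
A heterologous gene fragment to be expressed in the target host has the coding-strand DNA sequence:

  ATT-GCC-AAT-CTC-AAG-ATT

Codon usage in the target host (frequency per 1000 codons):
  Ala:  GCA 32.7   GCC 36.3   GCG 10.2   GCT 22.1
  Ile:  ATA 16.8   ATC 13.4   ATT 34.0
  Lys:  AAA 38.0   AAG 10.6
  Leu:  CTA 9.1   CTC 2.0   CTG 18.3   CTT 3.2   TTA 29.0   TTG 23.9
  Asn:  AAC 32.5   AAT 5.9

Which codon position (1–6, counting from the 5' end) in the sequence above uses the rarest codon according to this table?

4

Codon 1 ATT (Ile): 34.0 per 1000.
Codon 2 GCC (Ala): 36.3 per 1000.
Codon 3 AAT (Asn): 5.9 per 1000.
Codon 4 CTC (Leu): 2.0 per 1000.
Codon 5 AAG (Lys): 10.6 per 1000.
Codon 6 ATT (Ile): 34.0 per 1000.
Lowest frequency is 2.0 at codon 4.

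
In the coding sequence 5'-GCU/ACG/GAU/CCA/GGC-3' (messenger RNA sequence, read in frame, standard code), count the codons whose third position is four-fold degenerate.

Codon 1 GCU (Ala): third position 4-fold.
Codon 2 ACG (Thr): third position 4-fold.
Codon 3 GAU (Asp): third position 2-fold.
Codon 4 CCA (Pro): third position 4-fold.
Codon 5 GGC (Gly): third position 4-fold.
Four-fold degenerate third positions: 4.

4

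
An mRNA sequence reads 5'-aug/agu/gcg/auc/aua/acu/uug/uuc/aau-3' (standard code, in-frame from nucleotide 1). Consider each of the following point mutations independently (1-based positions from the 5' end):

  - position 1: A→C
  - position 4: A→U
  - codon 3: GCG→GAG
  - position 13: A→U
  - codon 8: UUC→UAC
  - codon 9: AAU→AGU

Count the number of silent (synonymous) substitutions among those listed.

0

Codon 1: AUG (Met) → CUG (Leu) — missense.
Codon 2: AGU (Ser) → UGU (Cys) — missense.
Codon 3: GCG (Ala) → GAG (Glu) — missense.
Codon 5: AUA (Ile) → UUA (Leu) — missense.
Codon 8: UUC (Phe) → UAC (Tyr) — missense.
Codon 9: AAU (Asn) → AGU (Ser) — missense.
Synonymous: 0 of 6.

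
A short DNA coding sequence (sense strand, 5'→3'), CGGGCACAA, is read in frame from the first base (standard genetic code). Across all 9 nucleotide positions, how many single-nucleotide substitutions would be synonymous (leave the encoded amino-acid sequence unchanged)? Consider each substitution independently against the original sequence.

Codon 1 (CGG, Arg): 4 synonymous substitutions.
Codon 2 (GCA, Ala): 3 synonymous substitutions.
Codon 3 (CAA, Gln): 1 synonymous substitution.
Total: 4 + 3 + 1 = 8.

8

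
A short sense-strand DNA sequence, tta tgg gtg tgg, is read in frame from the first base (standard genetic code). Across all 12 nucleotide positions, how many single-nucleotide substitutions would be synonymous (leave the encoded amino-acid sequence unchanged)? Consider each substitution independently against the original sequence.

5

Codon 1 (TTA, Leu): 2 synonymous substitutions.
Codon 2 (TGG, Trp): 0 synonymous substitutions.
Codon 3 (GTG, Val): 3 synonymous substitutions.
Codon 4 (TGG, Trp): 0 synonymous substitutions.
Total: 2 + 0 + 3 + 0 = 5.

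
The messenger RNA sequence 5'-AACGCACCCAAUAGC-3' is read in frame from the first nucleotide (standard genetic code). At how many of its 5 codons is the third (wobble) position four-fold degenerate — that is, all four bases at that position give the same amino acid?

2

Codon 1 AAC (Asn): third position 2-fold.
Codon 2 GCA (Ala): third position 4-fold.
Codon 3 CCC (Pro): third position 4-fold.
Codon 4 AAU (Asn): third position 2-fold.
Codon 5 AGC (Ser): third position 2-fold.
Four-fold degenerate third positions: 2.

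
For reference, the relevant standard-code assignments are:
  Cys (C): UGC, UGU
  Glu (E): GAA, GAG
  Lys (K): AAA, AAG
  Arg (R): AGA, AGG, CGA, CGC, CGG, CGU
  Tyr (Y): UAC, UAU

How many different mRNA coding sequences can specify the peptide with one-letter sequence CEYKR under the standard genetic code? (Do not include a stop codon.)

96

Cys: 2 codons.
Glu: 2 codons.
Tyr: 2 codons.
Lys: 2 codons.
Arg: 6 codons.
2 × 2 × 2 × 2 × 6 = 96.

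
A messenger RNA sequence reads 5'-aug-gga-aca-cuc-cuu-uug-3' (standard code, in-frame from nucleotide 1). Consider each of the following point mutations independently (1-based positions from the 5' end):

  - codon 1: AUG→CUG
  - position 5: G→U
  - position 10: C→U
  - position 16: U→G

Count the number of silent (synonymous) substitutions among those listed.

Codon 1: AUG (Met) → CUG (Leu) — missense.
Codon 2: GGA (Gly) → GUA (Val) — missense.
Codon 4: CUC (Leu) → UUC (Phe) — missense.
Codon 6: UUG (Leu) → GUG (Val) — missense.
Synonymous: 0 of 4.

0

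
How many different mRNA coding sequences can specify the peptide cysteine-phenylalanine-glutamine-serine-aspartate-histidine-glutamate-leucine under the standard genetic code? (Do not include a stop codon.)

Cys: 2 codons.
Phe: 2 codons.
Gln: 2 codons.
Ser: 6 codons.
Asp: 2 codons.
His: 2 codons.
Glu: 2 codons.
Leu: 6 codons.
2 × 2 × 2 × 6 × 2 × 2 × 2 × 6 = 2304.

2304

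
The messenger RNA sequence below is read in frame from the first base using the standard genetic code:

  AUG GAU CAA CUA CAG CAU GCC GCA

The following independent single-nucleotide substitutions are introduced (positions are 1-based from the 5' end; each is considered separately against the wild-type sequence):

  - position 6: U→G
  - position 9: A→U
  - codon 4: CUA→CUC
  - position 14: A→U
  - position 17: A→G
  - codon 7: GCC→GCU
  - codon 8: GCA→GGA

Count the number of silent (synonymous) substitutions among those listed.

2

Codon 2: GAU (Asp) → GAG (Glu) — missense.
Codon 3: CAA (Gln) → CAU (His) — missense.
Codon 4: CUA (Leu) → CUC (Leu) — synonymous.
Codon 5: CAG (Gln) → CUG (Leu) — missense.
Codon 6: CAU (His) → CGU (Arg) — missense.
Codon 7: GCC (Ala) → GCU (Ala) — synonymous.
Codon 8: GCA (Ala) → GGA (Gly) — missense.
Synonymous: 2 of 7.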